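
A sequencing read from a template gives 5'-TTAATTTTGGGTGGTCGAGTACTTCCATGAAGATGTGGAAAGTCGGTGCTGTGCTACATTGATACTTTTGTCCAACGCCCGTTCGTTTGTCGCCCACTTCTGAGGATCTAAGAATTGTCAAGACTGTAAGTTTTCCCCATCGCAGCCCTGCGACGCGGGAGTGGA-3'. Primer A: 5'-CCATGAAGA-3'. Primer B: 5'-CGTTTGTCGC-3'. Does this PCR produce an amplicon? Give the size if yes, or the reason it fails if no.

No product — both primers anneal to the same strand and extend in the same direction.

Primer A (CCATGAAGA) matches the top strand at positions 25–33 (3' end points downstream).
Primer B (CGTTTGTCGC) also matches the top strand directly, at positions 84–93 — its reverse complement GCGACAAACG is not present.
Both primers anneal to the bottom strand with 3' ends pointing the same way, so neither can prime synthesis back toward the other.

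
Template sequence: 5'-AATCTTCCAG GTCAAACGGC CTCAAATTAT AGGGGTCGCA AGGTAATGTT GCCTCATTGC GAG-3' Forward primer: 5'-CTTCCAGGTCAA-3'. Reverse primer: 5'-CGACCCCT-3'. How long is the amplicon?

Forward primer CTTCCAGGTCAA is found on the top strand at positions 4–15.
The reverse primer's reverse complement is AGGGGTCG, which matches the template at positions 31–38.
The product runs from position 4 to position 38, so its length is 38 − 4 + 1 = 35 bp.

35 bp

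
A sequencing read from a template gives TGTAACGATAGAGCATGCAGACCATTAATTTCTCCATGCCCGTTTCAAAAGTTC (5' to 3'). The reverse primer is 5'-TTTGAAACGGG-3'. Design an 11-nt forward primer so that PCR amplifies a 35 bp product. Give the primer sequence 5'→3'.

The reverse primer's reverse complement CCCGTTTCAAA matches the template at positions 39–49, so the product ends at position 49.
A 35 bp product then starts at position 49 − 35 + 1 = 15.
The forward primer is identical to the top strand there: ATGCAGACCAT.

5'-ATGCAGACCAT-3'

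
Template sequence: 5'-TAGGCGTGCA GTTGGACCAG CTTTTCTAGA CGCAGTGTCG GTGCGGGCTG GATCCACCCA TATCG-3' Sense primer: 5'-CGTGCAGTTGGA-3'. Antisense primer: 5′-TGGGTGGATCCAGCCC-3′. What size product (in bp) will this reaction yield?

Forward primer CGTGCAGTTGGA is found on the top strand at positions 5–16.
Reverse complement of the reverse primer: GGGCTGGATCCACCCA. This occurs on the top strand at positions 45–60.
Product length = (reverse-primer end) − (forward-primer start) + 1 = 60 − 5 + 1 = 56 bp.

56 bp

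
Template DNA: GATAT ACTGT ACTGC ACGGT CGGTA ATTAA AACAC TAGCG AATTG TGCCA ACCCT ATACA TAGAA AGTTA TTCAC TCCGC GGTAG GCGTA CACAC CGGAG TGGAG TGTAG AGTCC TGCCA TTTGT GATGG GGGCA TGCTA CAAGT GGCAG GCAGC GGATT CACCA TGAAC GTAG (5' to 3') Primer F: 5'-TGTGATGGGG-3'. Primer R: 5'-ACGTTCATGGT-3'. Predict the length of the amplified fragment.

50 bp

Forward primer TGTGATGGGG is found on the top strand at positions 123–132.
Taking the reverse complement of ACGTTCATGGT gives ACCATGAACGT, found at positions 162–172 on the template; the primer anneals here to the top strand with its 3' end pointing upstream.
Product length = (reverse-primer end) − (forward-primer start) + 1 = 172 − 123 + 1 = 50 bp.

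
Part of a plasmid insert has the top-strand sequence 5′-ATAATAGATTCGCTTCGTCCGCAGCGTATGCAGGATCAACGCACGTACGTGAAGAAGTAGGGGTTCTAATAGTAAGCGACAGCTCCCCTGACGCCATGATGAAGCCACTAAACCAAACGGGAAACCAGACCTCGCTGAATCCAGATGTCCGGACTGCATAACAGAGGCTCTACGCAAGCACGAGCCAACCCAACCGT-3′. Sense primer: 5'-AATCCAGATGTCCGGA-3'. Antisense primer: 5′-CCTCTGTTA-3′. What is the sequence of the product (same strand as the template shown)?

5'-AATCCAGATGTCCGGACTGCATAACAGAGG-3'

Scanning the template, AATCCAGATGTCCGGA occurs at positions 138–153; this primer anneals to the bottom strand there with its 3' end pointing downstream.
Taking the reverse complement of CCTCTGTTA gives TAACAGAGG, found at positions 159–167 on the template; the primer anneals here to the top strand with its 3' end pointing upstream.
The product is the template from position 138 through 167 (30 bp).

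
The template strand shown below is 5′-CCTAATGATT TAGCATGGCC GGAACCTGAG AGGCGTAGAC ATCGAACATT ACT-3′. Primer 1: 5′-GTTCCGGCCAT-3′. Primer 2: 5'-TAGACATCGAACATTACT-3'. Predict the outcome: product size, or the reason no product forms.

Primer 1 (GTTCCGGCCAT) has reverse complement ATGGCCGGAAC, which matches the top strand at positions 15–25; primer 1 anneals to the top strand there with its 3' end pointing upstream toward position 15.
Primer 2 (TAGACATCGAACATTACT) matches the top strand directly at positions 36–53; it anneals to the bottom strand with its 3' end pointing downstream toward position 53.
The 3' ends diverge (primer 1 extends toward position 1, primer 2 toward position 53), so the primers never converge on a shared product.

No product — the primers' 3' ends point away from each other.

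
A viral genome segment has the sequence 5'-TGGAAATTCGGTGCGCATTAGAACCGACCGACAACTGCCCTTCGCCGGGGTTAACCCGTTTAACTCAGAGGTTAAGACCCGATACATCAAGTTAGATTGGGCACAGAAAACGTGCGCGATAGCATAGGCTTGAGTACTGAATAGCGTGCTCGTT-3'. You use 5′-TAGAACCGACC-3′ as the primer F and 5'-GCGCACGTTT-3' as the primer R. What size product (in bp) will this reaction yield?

99 bp

The forward primer matches the template at positions 19–29.
Reverse complement of the reverse primer: AAACGTGCGC. This occurs on the top strand at positions 108–117.
Amplicon spans positions 19–117: 99 bp.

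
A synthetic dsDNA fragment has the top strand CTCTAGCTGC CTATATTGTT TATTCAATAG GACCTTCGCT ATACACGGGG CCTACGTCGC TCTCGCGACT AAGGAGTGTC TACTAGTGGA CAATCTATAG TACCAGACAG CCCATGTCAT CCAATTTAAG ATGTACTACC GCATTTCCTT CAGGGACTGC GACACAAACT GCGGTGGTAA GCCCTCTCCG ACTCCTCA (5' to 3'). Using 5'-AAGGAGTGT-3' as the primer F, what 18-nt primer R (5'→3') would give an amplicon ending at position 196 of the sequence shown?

The forward primer binds at positions 71–79; the product's 3' end on the top strand is position 196.
The reverse primer anneals to the top strand over positions 179–196, i.e. to AAGCCCTCTCCGACTCCT.
Its sequence written 5'→3' is the reverse complement: AGGAGTCGGAGAGGGCTT.

5'-AGGAGTCGGAGAGGGCTT-3'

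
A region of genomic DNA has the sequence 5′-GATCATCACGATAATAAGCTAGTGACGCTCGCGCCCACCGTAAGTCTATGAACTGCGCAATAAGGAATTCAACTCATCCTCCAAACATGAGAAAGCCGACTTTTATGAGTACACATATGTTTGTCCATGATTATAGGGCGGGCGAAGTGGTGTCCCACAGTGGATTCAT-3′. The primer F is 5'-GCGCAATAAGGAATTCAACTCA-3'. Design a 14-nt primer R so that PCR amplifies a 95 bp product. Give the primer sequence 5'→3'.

The forward primer binds at positions 55–76, so a 95 bp product ends at position 55 + 95 − 1 = 149.
The reverse primer anneals to the top strand over positions 136–149, i.e. to GGGCGGGCGAAGTG.
Its sequence written 5'→3' is the reverse complement: CACTTCGCCCGCCC.

5'-CACTTCGCCCGCCC-3'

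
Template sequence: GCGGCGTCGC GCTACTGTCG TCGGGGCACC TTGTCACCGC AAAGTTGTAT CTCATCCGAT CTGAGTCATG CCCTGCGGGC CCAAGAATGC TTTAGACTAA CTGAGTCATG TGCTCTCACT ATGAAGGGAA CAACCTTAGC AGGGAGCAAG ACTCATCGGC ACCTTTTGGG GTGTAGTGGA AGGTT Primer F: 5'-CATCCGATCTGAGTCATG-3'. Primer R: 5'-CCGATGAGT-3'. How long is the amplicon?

The forward primer matches the template at positions 53–70.
The reverse primer's reverse complement is ACTCATCGG, which matches the template at positions 151–159.
Product length = (reverse-primer end) − (forward-primer start) + 1 = 159 − 53 + 1 = 107 bp.

107 bp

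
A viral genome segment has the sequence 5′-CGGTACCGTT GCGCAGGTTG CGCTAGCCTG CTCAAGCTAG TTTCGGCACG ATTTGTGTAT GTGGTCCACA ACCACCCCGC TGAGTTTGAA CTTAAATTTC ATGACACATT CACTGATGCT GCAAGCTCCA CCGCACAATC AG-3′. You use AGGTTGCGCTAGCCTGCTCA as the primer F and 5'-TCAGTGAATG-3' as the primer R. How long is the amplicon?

Scanning the template, AGGTTGCGCTAGCCTGCTCA occurs at positions 15–34; this primer anneals to the bottom strand there with its 3' end pointing downstream.
Taking the reverse complement of TCAGTGAATG gives CATTCACTGA, found at positions 107–116 on the template; the primer anneals here to the top strand with its 3' end pointing upstream.
The product runs from position 15 to position 116, so its length is 116 − 15 + 1 = 102 bp.

102 bp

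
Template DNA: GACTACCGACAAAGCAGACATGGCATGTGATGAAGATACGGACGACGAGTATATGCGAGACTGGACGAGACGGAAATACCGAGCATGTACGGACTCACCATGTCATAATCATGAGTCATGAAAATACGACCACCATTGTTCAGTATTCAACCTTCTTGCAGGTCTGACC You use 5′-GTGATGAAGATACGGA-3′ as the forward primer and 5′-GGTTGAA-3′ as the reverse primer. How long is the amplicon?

Forward primer GTGATGAAGATACGGA is found on the top strand at positions 27–42.
Taking the reverse complement of GGTTGAA gives TTCAACC, found at positions 146–152 on the template; the primer anneals here to the top strand with its 3' end pointing upstream.
The product runs from position 27 to position 152, so its length is 152 − 27 + 1 = 126 bp.

126 bp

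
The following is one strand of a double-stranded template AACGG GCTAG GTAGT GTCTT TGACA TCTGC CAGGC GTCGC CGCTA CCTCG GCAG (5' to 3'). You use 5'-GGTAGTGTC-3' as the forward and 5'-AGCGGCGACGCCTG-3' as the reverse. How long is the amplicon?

35 bp

Scanning the template, GGTAGTGTC occurs at positions 10–18; this primer anneals to the bottom strand there with its 3' end pointing downstream.
Taking the reverse complement of AGCGGCGACGCCTG gives CAGGCGTCGCCGCT, found at positions 31–44 on the template; the primer anneals here to the top strand with its 3' end pointing upstream.
The product runs from position 10 to position 44, so its length is 44 − 10 + 1 = 35 bp.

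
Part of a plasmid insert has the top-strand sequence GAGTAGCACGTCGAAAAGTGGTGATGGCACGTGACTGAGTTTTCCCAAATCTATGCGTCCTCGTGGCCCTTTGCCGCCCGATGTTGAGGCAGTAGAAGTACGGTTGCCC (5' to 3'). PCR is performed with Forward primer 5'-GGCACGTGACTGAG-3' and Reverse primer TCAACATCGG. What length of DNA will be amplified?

The forward primer matches the template at positions 26–39.
Reverse complement of the reverse primer: CCGATGTTGA. This occurs on the top strand at positions 78–87.
The product runs from position 26 to position 87, so its length is 87 − 26 + 1 = 62 bp.

62 bp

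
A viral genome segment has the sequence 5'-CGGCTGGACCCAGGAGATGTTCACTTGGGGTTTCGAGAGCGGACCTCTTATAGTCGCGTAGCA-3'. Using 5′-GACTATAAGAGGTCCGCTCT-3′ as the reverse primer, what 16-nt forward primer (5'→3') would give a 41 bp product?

5'-AGATGTTCACTTGGGG-3'

The reverse primer's reverse complement AGAGCGGACCTCTTATAGTC matches the template at positions 36–55, so the product ends at position 55.
A 41 bp product then starts at position 55 − 41 + 1 = 15.
The forward primer is identical to the top strand there: AGATGTTCACTTGGGG.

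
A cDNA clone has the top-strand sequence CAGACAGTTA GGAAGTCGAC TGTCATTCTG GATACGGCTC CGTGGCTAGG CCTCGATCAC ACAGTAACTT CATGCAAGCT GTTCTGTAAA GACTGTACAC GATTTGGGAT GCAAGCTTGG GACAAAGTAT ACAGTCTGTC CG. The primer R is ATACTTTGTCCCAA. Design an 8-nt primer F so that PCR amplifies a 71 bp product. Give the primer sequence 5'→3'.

The reverse primer's reverse complement TTGGGACAAAGTAT matches the template at positions 117–130, so the product ends at position 130.
A 71 bp product then starts at position 130 − 71 + 1 = 60.
The forward primer is identical to the top strand there: CACAGTAA.

5'-CACAGTAA-3'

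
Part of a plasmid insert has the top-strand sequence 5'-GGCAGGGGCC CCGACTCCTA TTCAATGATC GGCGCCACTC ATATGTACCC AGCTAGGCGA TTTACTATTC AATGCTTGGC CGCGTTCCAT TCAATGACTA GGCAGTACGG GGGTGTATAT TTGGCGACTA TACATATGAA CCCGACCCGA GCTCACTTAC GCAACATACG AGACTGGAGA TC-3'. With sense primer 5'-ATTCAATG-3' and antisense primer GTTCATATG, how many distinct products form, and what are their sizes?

Three products: 122 bp, 75 bp, 53 bp

The forward primer ATTCAATG matches the top strand at positions 20–27, 67–74, 89–96.
The reverse primer's reverse complement is CATATGAAC, matching at positions 133–141.
Each forward site pairs with the reverse site to give a product ending at position 141: sizes 122, 75, 53 bp.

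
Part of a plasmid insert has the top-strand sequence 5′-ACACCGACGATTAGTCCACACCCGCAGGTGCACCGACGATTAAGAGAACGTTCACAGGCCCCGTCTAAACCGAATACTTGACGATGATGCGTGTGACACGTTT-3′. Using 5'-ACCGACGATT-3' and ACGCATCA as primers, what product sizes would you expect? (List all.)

90 bp, 61 bp

The forward primer ACCGACGATT matches the top strand at positions 3–12, 32–41.
The reverse primer's reverse complement is TGATGCGT, matching at positions 85–92.
Each forward site pairs with the reverse site to give a product ending at position 92: sizes 90, 61 bp.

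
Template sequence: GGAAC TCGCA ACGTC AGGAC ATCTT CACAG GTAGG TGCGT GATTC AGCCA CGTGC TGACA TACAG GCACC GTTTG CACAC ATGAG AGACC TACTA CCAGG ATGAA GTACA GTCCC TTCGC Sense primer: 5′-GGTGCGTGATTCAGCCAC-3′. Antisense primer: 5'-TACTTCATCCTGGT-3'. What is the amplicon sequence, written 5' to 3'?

5'-GGTGCGTGATTCAGCCACGTGCTGACATACAGGCACCGTTTGCACACATGAGAGACCTACTACCAGGATGAAGTA-3'

Scanning the template, GGTGCGTGATTCAGCCAC occurs at positions 34–51; this primer anneals to the bottom strand there with its 3' end pointing downstream.
Taking the reverse complement of TACTTCATCCTGGT gives ACCAGGATGAAGTA, found at positions 95–108 on the template; the primer anneals here to the top strand with its 3' end pointing upstream.
The product is the template from position 34 through 108 (75 bp).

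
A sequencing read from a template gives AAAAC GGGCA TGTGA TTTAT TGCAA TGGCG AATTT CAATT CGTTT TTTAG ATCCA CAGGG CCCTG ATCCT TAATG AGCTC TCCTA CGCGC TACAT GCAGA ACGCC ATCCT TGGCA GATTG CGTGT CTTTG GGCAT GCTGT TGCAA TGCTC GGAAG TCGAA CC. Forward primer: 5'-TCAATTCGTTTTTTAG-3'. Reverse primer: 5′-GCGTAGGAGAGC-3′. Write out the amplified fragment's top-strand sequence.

Scanning the template, TCAATTCGTTTTTTAG occurs at positions 35–50; this primer anneals to the bottom strand there with its 3' end pointing downstream.
Taking the reverse complement of GCGTAGGAGAGC gives GCTCTCCTACGC, found at positions 77–88 on the template; the primer anneals here to the top strand with its 3' end pointing upstream.
The product is the template from position 35 through 88 (54 bp).

5'-TCAATTCGTTTTTTAGATCCACAGGGCCCTGATCCTTAATGAGCTCTCCTACGC-3'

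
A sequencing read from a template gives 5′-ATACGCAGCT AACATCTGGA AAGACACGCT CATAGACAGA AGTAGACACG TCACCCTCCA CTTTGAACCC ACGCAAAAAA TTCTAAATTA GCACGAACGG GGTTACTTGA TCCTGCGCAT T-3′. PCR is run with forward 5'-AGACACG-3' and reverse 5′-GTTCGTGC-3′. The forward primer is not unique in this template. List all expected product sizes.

77 bp, 55 bp

The forward primer AGACACG matches the top strand at positions 22–28, 44–50.
The reverse primer's reverse complement is GCACGAAC, matching at positions 91–98.
Each forward site pairs with the reverse site to give a product ending at position 98: sizes 77, 55 bp.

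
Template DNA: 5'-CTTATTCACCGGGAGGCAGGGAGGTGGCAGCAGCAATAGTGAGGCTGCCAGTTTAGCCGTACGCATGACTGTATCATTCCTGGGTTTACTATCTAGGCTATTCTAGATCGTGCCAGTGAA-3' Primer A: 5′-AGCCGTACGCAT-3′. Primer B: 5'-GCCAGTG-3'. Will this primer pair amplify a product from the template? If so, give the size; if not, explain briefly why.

No product — both primers anneal to the same strand and extend in the same direction.

Primer A (AGCCGTACGCAT) matches the top strand at positions 55–66 (3' end points downstream).
Primer B (GCCAGTG) also matches the top strand directly, at positions 112–118 — its reverse complement CACTGGC is not present.
Both primers anneal to the bottom strand with 3' ends pointing the same way, so neither can prime synthesis back toward the other.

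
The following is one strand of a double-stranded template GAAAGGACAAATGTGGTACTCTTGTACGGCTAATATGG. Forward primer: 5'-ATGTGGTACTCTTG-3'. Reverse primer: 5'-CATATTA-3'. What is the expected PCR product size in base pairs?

The forward primer matches the template at positions 11–24.
Reverse complement of the reverse primer: TAATATG. This occurs on the top strand at positions 31–37.
Product length = (reverse-primer end) − (forward-primer start) + 1 = 37 − 11 + 1 = 27 bp.

27 bp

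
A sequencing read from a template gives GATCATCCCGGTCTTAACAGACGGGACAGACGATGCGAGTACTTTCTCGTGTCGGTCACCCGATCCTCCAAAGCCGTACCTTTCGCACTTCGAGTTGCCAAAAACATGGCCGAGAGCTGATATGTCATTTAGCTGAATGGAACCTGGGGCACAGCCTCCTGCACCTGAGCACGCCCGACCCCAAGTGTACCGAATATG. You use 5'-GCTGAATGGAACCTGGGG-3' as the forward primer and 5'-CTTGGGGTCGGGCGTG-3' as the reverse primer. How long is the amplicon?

Scanning the template, GCTGAATGGAACCTGGGG occurs at positions 132–149; this primer anneals to the bottom strand there with its 3' end pointing downstream.
Reverse complement of the reverse primer: CACGCCCGACCCCAAG. This occurs on the top strand at positions 170–185.
Product length = (reverse-primer end) − (forward-primer start) + 1 = 185 − 132 + 1 = 54 bp.

54 bp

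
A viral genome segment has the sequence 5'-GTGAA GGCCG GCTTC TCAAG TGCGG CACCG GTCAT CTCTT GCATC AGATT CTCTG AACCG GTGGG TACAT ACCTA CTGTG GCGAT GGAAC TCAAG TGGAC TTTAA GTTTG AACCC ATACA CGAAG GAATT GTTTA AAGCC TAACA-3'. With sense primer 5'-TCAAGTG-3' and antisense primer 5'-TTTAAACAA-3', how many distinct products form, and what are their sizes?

Two products: 122 bp, 47 bp

The forward primer TCAAGTG matches the top strand at positions 16–22, 91–97.
The reverse primer's reverse complement is TTGTTTAAA, matching at positions 129–137.
Each forward site pairs with the reverse site to give a product ending at position 137: sizes 122, 47 bp.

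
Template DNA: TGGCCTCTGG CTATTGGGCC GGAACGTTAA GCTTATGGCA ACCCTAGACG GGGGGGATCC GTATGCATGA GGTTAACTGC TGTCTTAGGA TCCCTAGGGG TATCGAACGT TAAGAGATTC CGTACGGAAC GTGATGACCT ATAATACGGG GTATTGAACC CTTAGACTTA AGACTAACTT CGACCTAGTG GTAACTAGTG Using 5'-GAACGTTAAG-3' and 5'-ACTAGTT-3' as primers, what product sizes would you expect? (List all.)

The forward primer GAACGTTAAG matches the top strand at positions 22–31, 105–114.
The reverse primer's reverse complement is AACTAGT, matching at positions 193–199.
Each forward site pairs with the reverse site to give a product ending at position 199: sizes 178, 95 bp.

178 bp, 95 bp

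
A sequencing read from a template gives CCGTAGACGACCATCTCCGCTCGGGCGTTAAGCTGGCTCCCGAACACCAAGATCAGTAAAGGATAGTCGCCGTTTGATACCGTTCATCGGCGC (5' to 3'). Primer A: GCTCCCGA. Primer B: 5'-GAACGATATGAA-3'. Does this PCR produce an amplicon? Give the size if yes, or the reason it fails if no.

Primer B (GAACGATATGAA) does not match the top strand, and its reverse complement TTCATATCGTTC does not match either.
With no annealing site for primer B, no amplification occurs.

No product — primer B has no binding site in the template.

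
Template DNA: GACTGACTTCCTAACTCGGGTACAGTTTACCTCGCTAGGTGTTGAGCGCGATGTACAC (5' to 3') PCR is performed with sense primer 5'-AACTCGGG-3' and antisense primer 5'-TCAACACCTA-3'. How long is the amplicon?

33 bp

Forward primer AACTCGGG is found on the top strand at positions 13–20.
Reverse complement of the reverse primer: TAGGTGTTGA. This occurs on the top strand at positions 36–45.
Product length = (reverse-primer end) − (forward-primer start) + 1 = 45 − 13 + 1 = 33 bp.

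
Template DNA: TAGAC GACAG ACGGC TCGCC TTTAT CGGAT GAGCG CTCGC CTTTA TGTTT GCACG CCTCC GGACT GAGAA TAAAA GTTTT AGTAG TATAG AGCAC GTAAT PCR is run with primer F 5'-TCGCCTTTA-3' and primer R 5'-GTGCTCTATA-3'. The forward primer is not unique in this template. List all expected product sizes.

80 bp, 59 bp

The forward primer TCGCCTTTA matches the top strand at positions 16–24, 37–45.
The reverse primer's reverse complement is TATAGAGCAC, matching at positions 86–95.
Each forward site pairs with the reverse site to give a product ending at position 95: sizes 80, 59 bp.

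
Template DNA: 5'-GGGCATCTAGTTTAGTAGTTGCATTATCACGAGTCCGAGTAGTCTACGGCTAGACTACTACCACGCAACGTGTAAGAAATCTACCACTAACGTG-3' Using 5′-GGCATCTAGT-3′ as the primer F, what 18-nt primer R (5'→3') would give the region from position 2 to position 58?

The product's 3' end on the top strand is position 58.
The reverse primer anneals to the top strand over positions 41–58, i.e. to AGTCTACGGCTAGACTAC.
Its sequence written 5'→3' is the reverse complement: GTAGTCTAGCCGTAGACT.

5'-GTAGTCTAGCCGTAGACT-3'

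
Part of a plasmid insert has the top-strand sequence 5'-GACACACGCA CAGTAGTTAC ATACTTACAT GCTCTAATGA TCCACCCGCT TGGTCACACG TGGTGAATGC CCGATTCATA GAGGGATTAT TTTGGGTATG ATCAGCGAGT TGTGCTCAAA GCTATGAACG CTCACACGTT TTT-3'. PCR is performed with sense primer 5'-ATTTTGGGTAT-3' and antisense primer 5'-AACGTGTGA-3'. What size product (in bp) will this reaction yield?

52 bp

Forward primer ATTTTGGGTAT is found on the top strand at positions 89–99.
Taking the reverse complement of AACGTGTGA gives TCACACGTT, found at positions 132–140 on the template; the primer anneals here to the top strand with its 3' end pointing upstream.
The product runs from position 89 to position 140, so its length is 140 − 89 + 1 = 52 bp.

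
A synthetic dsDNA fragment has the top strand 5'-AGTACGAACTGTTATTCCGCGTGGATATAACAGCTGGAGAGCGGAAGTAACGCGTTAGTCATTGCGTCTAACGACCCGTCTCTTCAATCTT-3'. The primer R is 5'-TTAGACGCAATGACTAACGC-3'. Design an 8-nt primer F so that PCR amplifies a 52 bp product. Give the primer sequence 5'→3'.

5'-CGTGGATA-3'

The reverse primer's reverse complement GCGTTAGTCATTGCGTCTAA matches the template at positions 52–71, so the product ends at position 71.
A 52 bp product then starts at position 71 − 52 + 1 = 20.
The forward primer is identical to the top strand there: CGTGGATA.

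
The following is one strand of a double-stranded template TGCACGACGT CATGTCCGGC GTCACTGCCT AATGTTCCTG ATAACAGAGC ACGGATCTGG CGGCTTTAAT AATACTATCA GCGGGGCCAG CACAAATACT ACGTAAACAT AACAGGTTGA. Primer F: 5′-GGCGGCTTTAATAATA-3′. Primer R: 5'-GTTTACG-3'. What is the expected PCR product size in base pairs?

50 bp

The forward primer matches the template at positions 59–74.
Taking the reverse complement of GTTTACG gives CGTAAAC, found at positions 102–108 on the template; the primer anneals here to the top strand with its 3' end pointing upstream.
The product runs from position 59 to position 108, so its length is 108 − 59 + 1 = 50 bp.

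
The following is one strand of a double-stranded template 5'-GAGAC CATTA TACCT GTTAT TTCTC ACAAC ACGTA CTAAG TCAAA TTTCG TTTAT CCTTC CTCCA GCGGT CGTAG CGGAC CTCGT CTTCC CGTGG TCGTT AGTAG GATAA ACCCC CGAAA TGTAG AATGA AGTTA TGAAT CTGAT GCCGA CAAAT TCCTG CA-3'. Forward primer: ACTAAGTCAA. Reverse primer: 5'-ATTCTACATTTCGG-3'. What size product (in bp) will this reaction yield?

94 bp

Scanning the template, ACTAAGTCAA occurs at positions 35–44; this primer anneals to the bottom strand there with its 3' end pointing downstream.
Reverse complement of the reverse primer: CCGAAATGTAGAAT. This occurs on the top strand at positions 115–128.
Amplicon spans positions 35–128: 94 bp.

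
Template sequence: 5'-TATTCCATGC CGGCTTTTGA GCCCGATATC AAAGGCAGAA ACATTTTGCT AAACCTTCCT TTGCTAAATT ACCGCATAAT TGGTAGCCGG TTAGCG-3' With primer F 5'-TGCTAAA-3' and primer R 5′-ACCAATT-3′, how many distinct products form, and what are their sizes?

The forward primer TGCTAAA matches the top strand at positions 47–53, 62–68.
The reverse primer's reverse complement is AATTGGT, matching at positions 78–84.
Each forward site pairs with the reverse site to give a product ending at position 84: sizes 38, 23 bp.

Two products: 38 bp, 23 bp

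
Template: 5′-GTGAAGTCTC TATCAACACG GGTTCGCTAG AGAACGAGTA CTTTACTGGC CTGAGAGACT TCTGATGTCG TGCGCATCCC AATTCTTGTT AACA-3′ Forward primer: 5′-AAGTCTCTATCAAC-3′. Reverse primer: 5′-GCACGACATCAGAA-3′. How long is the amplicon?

70 bp

The forward primer matches the template at positions 4–17.
Reverse complement of the reverse primer: TTCTGATGTCGTGC. This occurs on the top strand at positions 60–73.
The product runs from position 4 to position 73, so its length is 73 − 4 + 1 = 70 bp.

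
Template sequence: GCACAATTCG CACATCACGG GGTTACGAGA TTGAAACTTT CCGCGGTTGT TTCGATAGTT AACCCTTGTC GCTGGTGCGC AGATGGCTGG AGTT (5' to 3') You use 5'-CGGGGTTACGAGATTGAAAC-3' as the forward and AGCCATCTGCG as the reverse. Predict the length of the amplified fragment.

The forward primer matches the template at positions 18–37.
Taking the reverse complement of AGCCATCTGCG gives CGCAGATGGCT, found at positions 78–88 on the template; the primer anneals here to the top strand with its 3' end pointing upstream.
Amplicon spans positions 18–88: 71 bp.

71 bp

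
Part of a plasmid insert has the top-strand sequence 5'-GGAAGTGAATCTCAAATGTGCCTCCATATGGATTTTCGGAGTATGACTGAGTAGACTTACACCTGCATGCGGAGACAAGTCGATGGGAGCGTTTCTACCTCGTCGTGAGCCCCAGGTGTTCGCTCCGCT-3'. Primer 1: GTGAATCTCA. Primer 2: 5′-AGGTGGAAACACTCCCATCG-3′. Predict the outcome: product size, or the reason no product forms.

Primer 2 (AGGTGGAAACACTCCCATCG) does not match the top strand, and its reverse complement CGATGGGAGTGTTTCCACCT does not match either.
With no annealing site for primer 2, no amplification occurs.

No product — primer 2 has no binding site in the template.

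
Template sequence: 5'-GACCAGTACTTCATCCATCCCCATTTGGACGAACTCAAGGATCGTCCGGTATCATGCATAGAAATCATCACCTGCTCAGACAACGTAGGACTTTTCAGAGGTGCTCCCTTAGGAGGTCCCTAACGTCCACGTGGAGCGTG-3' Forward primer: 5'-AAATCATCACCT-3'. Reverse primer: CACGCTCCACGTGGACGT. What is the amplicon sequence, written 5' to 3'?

5'-AAATCATCACCTGCTCAGACAACGTAGGACTTTTCAGAGGTGCTCCCTTAGGAGGTCCCTAACGTCCACGTGGAGCGTG-3'

Scanning the template, AAATCATCACCT occurs at positions 62–73; this primer anneals to the bottom strand there with its 3' end pointing downstream.
Reverse complement of the reverse primer: ACGTCCACGTGGAGCGTG. This occurs on the top strand at positions 123–140.
The product is the template from position 62 through 140 (79 bp).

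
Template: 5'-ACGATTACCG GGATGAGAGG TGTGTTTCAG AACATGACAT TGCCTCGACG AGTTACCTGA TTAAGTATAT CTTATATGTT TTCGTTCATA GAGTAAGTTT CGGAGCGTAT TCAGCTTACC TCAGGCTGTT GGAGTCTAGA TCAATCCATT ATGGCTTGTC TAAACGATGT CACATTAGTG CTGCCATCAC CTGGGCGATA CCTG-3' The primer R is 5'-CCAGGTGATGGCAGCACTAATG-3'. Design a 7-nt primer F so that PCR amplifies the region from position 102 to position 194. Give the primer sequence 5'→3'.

The reverse primer's reverse complement CATTAGTGCTGCCATCACCTGG matches the template at positions 173–194; the product starts at position 102.
The forward primer is identical to the top strand over positions 102–108: GGAGCGT.

5'-GGAGCGT-3'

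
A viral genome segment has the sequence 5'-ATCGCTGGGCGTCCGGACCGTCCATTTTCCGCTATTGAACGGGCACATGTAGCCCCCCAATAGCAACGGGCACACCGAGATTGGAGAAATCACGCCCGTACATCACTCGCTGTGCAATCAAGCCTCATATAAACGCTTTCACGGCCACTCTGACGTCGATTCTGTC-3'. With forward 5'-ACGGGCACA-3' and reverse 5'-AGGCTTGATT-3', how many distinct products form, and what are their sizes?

Two products: 87 bp, 60 bp

The forward primer ACGGGCACA matches the top strand at positions 39–47, 66–74.
The reverse primer's reverse complement is AATCAAGCCT, matching at positions 116–125.
Each forward site pairs with the reverse site to give a product ending at position 125: sizes 87, 60 bp.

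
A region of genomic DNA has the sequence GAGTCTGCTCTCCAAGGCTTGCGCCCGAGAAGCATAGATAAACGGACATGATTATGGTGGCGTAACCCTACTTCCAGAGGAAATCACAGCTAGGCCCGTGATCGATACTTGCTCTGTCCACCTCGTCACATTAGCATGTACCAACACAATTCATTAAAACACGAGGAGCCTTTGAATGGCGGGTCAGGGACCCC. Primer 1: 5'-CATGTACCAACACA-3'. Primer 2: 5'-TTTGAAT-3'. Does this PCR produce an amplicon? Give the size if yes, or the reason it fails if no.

No product — both primers anneal to the same strand and extend in the same direction.

Primer 1 (CATGTACCAACACA) matches the top strand at positions 135–148 (3' end points downstream).
Primer 2 (TTTGAAT) also matches the top strand directly, at positions 171–177 — its reverse complement ATTCAAA is not present.
Both primers anneal to the bottom strand with 3' ends pointing the same way, so neither can prime synthesis back toward the other.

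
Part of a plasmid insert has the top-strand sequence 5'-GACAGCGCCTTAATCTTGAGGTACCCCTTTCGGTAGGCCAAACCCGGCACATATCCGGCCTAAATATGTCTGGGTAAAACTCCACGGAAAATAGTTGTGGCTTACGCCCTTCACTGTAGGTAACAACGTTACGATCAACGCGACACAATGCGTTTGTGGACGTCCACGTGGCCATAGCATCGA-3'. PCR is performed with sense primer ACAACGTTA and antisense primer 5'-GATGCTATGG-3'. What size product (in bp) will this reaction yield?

Forward primer ACAACGTTA is found on the top strand at positions 123–131.
Taking the reverse complement of GATGCTATGG gives CCATAGCATC, found at positions 172–181 on the template; the primer anneals here to the top strand with its 3' end pointing upstream.
Product length = (reverse-primer end) − (forward-primer start) + 1 = 181 − 123 + 1 = 59 bp.

59 bp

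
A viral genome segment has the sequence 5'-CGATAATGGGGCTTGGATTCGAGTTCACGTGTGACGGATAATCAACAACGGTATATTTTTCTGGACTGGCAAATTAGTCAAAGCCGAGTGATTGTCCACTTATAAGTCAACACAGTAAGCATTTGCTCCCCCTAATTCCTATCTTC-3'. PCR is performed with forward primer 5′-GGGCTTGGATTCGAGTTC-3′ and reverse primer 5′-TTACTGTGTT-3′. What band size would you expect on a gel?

110 bp

Scanning the template, GGGCTTGGATTCGAGTTC occurs at positions 9–26; this primer anneals to the bottom strand there with its 3' end pointing downstream.
Taking the reverse complement of TTACTGTGTT gives AACACAGTAA, found at positions 109–118 on the template; the primer anneals here to the top strand with its 3' end pointing upstream.
Product length = (reverse-primer end) − (forward-primer start) + 1 = 118 − 9 + 1 = 110 bp.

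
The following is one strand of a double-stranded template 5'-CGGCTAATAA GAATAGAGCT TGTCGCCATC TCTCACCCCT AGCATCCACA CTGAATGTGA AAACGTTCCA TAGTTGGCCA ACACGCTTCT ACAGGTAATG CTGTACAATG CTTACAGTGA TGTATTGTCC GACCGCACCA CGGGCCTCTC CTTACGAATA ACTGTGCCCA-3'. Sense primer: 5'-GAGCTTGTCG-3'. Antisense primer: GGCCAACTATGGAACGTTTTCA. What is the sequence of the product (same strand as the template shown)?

5'-GAGCTTGTCGCCATCTCTCACCCCTAGCATCCACACTGAATGTGAAAACGTTCCATAGTTGGCC-3'

Scanning the template, GAGCTTGTCG occurs at positions 16–25; this primer anneals to the bottom strand there with its 3' end pointing downstream.
Reverse complement of the reverse primer: TGAAAACGTTCCATAGTTGGCC. This occurs on the top strand at positions 58–79.
The product is the template from position 16 through 79 (64 bp).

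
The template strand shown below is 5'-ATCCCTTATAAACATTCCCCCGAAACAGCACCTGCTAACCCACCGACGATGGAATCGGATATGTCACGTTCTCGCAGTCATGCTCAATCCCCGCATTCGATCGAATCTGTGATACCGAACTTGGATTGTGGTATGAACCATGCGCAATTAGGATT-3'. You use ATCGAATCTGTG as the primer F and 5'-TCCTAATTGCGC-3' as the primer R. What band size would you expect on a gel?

Scanning the template, ATCGAATCTGTG occurs at positions 100–111; this primer anneals to the bottom strand there with its 3' end pointing downstream.
The reverse primer's reverse complement is GCGCAATTAGGA, which matches the template at positions 142–153.
The product runs from position 100 to position 153, so its length is 153 − 100 + 1 = 54 bp.

54 bp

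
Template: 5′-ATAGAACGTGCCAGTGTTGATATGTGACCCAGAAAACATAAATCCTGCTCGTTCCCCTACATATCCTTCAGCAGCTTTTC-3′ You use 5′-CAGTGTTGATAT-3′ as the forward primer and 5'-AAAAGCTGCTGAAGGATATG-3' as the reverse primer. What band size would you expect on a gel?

Scanning the template, CAGTGTTGATAT occurs at positions 12–23; this primer anneals to the bottom strand there with its 3' end pointing downstream.
Reverse complement of the reverse primer: CATATCCTTCAGCAGCTTTT. This occurs on the top strand at positions 60–79.
Product length = (reverse-primer end) − (forward-primer start) + 1 = 79 − 12 + 1 = 68 bp.

68 bp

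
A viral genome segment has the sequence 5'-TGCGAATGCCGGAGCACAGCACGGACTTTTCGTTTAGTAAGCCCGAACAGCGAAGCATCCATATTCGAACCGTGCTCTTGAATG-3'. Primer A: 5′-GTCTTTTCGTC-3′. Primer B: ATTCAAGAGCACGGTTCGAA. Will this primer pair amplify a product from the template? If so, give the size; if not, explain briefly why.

Primer A (GTCTTTTCGTC) does not match the top strand, and its reverse complement GACGAAAAGAC does not match either.
With no annealing site for primer A, no amplification occurs.

No product — primer A has no binding site in the template.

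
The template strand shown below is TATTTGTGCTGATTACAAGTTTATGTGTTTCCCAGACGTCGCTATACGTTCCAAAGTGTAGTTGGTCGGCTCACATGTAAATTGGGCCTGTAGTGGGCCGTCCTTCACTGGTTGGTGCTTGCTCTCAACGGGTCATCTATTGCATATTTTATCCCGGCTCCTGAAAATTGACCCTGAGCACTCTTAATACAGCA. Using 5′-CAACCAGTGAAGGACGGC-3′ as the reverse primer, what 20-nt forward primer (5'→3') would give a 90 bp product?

5'-GTGTTTCCCAGACGTCGCTA-3'

The reverse primer's reverse complement GCCGTCCTTCACTGGTTG matches the template at positions 97–114, so the product ends at position 114.
A 90 bp product then starts at position 114 − 90 + 1 = 25.
The forward primer is identical to the top strand there: GTGTTTCCCAGACGTCGCTA.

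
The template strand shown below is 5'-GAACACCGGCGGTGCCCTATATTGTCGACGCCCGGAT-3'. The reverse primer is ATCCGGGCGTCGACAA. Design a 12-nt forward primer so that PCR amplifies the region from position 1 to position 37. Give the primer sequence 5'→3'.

5'-GAACACCGGCGG-3'

The reverse primer's reverse complement TTGTCGACGCCCGGAT matches the template at positions 22–37; the product starts at position 1.
The forward primer is identical to the top strand over positions 1–12: GAACACCGGCGG.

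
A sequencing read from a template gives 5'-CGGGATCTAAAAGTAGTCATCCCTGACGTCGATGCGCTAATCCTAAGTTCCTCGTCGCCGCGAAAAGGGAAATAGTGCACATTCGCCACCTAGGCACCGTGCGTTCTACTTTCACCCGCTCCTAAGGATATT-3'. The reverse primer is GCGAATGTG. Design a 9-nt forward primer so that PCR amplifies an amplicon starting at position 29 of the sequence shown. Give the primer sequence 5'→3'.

The reverse primer's reverse complement CACATTCGC matches the template at positions 78–86; the product starts at position 29.
The forward primer is identical to the top strand over positions 29–37: TCGATGCGC.

5'-TCGATGCGC-3'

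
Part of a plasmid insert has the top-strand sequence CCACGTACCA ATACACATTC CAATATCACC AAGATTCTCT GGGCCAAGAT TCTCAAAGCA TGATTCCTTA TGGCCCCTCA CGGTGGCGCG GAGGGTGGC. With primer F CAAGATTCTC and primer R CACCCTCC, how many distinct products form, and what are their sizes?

Two products: 68 bp, 53 bp

The forward primer CAAGATTCTC matches the top strand at positions 30–39, 45–54.
The reverse primer's reverse complement is GGAGGGTG, matching at positions 90–97.
Each forward site pairs with the reverse site to give a product ending at position 97: sizes 68, 53 bp.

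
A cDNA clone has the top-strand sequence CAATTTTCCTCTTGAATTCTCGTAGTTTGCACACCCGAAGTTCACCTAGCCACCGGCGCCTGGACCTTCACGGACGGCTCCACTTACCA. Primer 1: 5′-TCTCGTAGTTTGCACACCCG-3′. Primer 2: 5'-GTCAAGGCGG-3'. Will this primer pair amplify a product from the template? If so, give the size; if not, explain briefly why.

Primer 2 (GTCAAGGCGG) does not match the top strand, and its reverse complement CCGCCTTGAC does not match either.
With no annealing site for primer 2, no amplification occurs.

No product — primer 2 has no binding site in the template.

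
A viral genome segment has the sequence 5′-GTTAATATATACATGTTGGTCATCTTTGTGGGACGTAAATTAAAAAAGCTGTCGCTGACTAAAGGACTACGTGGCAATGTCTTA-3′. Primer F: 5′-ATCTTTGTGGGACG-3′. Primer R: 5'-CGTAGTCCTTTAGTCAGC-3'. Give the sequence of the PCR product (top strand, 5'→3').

The forward primer matches the template at positions 22–35.
Taking the reverse complement of CGTAGTCCTTTAGTCAGC gives GCTGACTAAAGGACTACG, found at positions 54–71 on the template; the primer anneals here to the top strand with its 3' end pointing upstream.
The product is the template from position 22 through 71 (50 bp).

5'-ATCTTTGTGGGACGTAAATTAAAAAAGCTGTCGCTGACTAAAGGACTACG-3'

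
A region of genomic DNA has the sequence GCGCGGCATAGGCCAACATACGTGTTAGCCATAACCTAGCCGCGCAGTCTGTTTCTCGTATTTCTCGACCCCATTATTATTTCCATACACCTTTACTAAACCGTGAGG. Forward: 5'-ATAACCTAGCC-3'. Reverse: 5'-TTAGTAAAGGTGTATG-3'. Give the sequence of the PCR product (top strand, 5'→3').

5'-ATAACCTAGCCGCGCAGTCTGTTTCTCGTATTTCTCGACCCCATTATTATTTCCATACACCTTTACTAA-3'

The forward primer matches the template at positions 31–41.
Reverse complement of the reverse primer: CATACACCTTTACTAA. This occurs on the top strand at positions 84–99.
The product is the template from position 31 through 99 (69 bp).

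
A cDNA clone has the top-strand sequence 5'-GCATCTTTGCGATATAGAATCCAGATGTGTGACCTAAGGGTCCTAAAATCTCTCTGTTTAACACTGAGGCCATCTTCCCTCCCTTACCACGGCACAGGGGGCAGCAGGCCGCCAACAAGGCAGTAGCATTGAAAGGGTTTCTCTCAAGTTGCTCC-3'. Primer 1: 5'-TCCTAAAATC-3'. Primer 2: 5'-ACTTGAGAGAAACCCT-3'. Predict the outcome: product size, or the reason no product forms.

Primer 1 (TCCTAAAATC) matches the top strand at positions 41–50; it acts as a forward primer.
Primer 2's reverse complement is AGGGTTTCTCTCAAGT, matching the top strand at positions 134–149; it acts as a reverse primer.
The 3' ends face each other across positions 41–149, giving a 109 bp product.

Yes — a 109 bp product.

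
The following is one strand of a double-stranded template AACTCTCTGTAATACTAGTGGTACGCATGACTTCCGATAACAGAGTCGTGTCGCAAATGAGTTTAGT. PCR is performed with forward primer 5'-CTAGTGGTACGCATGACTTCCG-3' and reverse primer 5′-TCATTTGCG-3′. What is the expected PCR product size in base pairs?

Forward primer CTAGTGGTACGCATGACTTCCG is found on the top strand at positions 15–36.
Reverse complement of the reverse primer: CGCAAATGA. This occurs on the top strand at positions 52–60.
Product length = (reverse-primer end) − (forward-primer start) + 1 = 60 − 15 + 1 = 46 bp.

46 bp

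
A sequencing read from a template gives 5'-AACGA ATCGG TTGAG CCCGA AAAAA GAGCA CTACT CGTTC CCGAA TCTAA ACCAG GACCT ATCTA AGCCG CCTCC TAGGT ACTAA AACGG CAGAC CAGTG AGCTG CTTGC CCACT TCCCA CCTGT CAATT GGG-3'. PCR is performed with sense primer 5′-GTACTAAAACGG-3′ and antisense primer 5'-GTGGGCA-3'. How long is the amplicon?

Scanning the template, GTACTAAAACGG occurs at positions 79–90; this primer anneals to the bottom strand there with its 3' end pointing downstream.
Taking the reverse complement of GTGGGCA gives TGCCCAC, found at positions 108–114 on the template; the primer anneals here to the top strand with its 3' end pointing upstream.
Amplicon spans positions 79–114: 36 bp.

36 bp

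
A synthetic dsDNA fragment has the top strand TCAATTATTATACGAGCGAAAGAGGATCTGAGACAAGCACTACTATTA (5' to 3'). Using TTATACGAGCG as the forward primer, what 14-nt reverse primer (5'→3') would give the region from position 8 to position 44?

The product's 3' end on the top strand is position 44.
The reverse primer anneals to the top strand over positions 31–44, i.e. to AGACAAGCACTACT.
Its sequence written 5'→3' is the reverse complement: AGTAGTGCTTGTCT.

5'-AGTAGTGCTTGTCT-3'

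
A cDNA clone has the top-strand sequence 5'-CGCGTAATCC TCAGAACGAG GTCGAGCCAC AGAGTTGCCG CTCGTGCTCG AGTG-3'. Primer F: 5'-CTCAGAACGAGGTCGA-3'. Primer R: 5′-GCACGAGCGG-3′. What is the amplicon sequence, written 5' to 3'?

Scanning the template, CTCAGAACGAGGTCGA occurs at positions 10–25; this primer anneals to the bottom strand there with its 3' end pointing downstream.
Taking the reverse complement of GCACGAGCGG gives CCGCTCGTGC, found at positions 38–47 on the template; the primer anneals here to the top strand with its 3' end pointing upstream.
The product is the template from position 10 through 47 (38 bp).

5'-CTCAGAACGAGGTCGAGCCACAGAGTTGCCGCTCGTGC-3'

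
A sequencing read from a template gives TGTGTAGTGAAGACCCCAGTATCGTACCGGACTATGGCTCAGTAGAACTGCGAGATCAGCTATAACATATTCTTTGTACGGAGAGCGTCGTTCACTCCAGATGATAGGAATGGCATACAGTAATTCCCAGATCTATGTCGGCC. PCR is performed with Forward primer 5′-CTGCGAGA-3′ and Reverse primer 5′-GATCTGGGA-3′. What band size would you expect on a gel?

The forward primer matches the template at positions 48–55.
The reverse primer's reverse complement is TCCCAGATC, which matches the template at positions 125–133.
Amplicon spans positions 48–133: 86 bp.

86 bp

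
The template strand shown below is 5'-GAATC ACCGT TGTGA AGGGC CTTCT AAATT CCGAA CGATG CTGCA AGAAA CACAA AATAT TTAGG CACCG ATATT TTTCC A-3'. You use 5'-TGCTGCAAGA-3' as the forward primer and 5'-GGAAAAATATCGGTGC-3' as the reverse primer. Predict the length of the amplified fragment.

42 bp

Scanning the template, TGCTGCAAGA occurs at positions 39–48; this primer anneals to the bottom strand there with its 3' end pointing downstream.
Taking the reverse complement of GGAAAAATATCGGTGC gives GCACCGATATTTTTCC, found at positions 65–80 on the template; the primer anneals here to the top strand with its 3' end pointing upstream.
Product length = (reverse-primer end) − (forward-primer start) + 1 = 80 − 39 + 1 = 42 bp.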